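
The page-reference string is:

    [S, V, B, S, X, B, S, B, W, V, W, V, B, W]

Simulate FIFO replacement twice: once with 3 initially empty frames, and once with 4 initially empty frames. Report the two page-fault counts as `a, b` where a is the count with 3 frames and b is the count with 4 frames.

8, 5

3 frames: F F F . F . F . F F . . F . → 8 faults.
4 frames: F F F . F . . . F . . . . . → 5 faults.
5 < 8: adding a frame reduced faults, as is typical.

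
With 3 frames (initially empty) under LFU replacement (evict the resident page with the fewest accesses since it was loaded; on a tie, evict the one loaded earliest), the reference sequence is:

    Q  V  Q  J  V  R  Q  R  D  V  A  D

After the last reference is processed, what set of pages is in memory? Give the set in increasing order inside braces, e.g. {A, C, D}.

Q -> fault, frames (Q)
V -> fault, frames (Q V)
Q -> hit
J -> fault, frames (Q V J)
V -> hit
R -> fault, evict J, frames (Q V R)
Q -> hit
R -> hit
D -> fault, evict V, frames (Q R D)
V -> fault, evict D, frames (Q R V)
A -> fault, evict V, frames (Q R A)
D -> fault, evict A, frames (Q R D)

{D, Q, R}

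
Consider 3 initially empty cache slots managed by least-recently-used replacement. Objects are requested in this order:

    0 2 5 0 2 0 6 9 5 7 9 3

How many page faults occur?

0 -> miss, frames (0)
2 -> miss, frames (0 2)
5 -> miss, frames (0 2 5)
0 -> hit
2 -> hit
0 -> hit
6 -> miss, evict 5, frames (2 0 6)
9 -> miss, evict 2, frames (0 6 9)
5 -> miss, evict 0, frames (6 9 5)
7 -> miss, evict 6, frames (9 5 7)
9 -> hit
3 -> miss, evict 5, frames (7 9 3)
Page faults: 8.

8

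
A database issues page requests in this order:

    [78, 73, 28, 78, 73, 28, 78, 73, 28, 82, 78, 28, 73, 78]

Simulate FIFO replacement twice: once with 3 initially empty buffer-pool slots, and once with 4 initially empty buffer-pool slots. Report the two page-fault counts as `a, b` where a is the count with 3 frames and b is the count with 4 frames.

6, 4

3 frames: F F F . . . . . . F F . F . → 6 faults.
4 frames: F F F . . . . . . F . . . . → 4 faults.
4 < 6: adding a frame reduced faults, as is typical.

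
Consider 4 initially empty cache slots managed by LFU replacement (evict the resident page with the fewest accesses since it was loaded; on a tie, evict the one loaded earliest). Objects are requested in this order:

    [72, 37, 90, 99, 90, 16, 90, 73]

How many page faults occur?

72 → miss, frames {72}
37 → miss, frames {72,37}
90 → miss, frames {72,37,90}
99 → miss, frames {72,37,90,99}
90 → hit
16 → miss, evict 72, frames {37,90,99,16}
90 → hit
73 → miss, evict 37, frames {90,99,16,73}
Page faults: 6.

6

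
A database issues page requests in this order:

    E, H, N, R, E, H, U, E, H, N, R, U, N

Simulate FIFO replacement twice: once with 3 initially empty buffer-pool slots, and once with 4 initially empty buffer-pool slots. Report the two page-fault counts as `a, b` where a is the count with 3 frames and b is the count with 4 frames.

3 frames: F F F F F F F . . F F . . → 9 faults.
4 frames: F F F F . . F F F F F F . → 10 faults.
10 > 9: adding a frame increased faults — Belady's anomaly.

9, 10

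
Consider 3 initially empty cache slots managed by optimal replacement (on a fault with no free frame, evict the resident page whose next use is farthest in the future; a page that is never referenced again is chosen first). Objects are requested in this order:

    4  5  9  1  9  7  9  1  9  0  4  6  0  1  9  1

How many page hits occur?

7

4 -> miss, frames (4)
5 -> miss, frames (4 5)
9 -> miss, frames (4 5 9)
1 -> miss, evict 5, frames (4 9 1)
9 -> hit
7 -> miss, evict 4, frames (9 1 7)
9 -> hit
1 -> hit
9 -> hit
0 -> miss, evict 7, frames (9 1 0)
4 -> miss, evict 9, frames (1 0 4)
6 -> miss, evict 4, frames (1 0 6)
0 -> hit
1 -> hit
9 -> miss, evict 6, frames (1 0 9)
1 -> hit
Hits: 7.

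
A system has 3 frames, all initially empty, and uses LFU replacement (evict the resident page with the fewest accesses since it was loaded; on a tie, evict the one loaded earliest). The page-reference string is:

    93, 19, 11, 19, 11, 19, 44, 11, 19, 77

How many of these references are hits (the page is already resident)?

93: fault, frames [93]
19: fault, frames [93, 19]
11: fault, frames [93, 19, 11]
19: hit
11: hit
19: hit
44: fault, evict 93, frames [19, 11, 44]
11: hit
19: hit
77: fault, evict 44, frames [19, 11, 77]
Hits: 5.

5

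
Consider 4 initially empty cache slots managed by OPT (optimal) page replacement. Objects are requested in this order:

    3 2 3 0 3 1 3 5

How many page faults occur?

3: fault, frames {3}
2: fault, frames {3,2}
3: hit
0: fault, frames {3,2,0}
3: hit
1: fault, frames {3,2,0,1}
3: hit
5: fault, evict 1, frames {3,2,0,5}
Page faults: 5.

5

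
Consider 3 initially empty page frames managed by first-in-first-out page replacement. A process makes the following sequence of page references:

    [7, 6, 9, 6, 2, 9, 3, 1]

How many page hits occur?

7 -> fault, frames {7}
6 -> fault, frames {7,6}
9 -> fault, frames {7,6,9}
6 -> hit
2 -> fault, evict 7, frames {6,9,2}
9 -> hit
3 -> fault, evict 6, frames {9,2,3}
1 -> fault, evict 9, frames {2,3,1}
Hits: 2.

2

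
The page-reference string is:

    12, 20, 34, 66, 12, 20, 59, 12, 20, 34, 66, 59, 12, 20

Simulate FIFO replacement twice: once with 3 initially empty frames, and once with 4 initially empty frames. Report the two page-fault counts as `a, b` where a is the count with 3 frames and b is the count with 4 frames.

3 frames: F F F F F F F . . F F . F F → 11 faults.
4 frames: F F F F . . F F F F F F F F → 12 faults.
12 > 11: adding a frame increased faults — Belady's anomaly.

11, 12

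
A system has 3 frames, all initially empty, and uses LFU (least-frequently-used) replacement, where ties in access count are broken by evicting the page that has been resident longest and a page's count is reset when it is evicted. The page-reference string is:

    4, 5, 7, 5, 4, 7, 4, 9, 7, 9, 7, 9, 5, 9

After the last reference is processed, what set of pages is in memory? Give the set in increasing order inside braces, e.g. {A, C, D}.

4 → miss, frames [4]
5 → miss, frames [4, 5]
7 → miss, frames [4, 5, 7]
5 → hit
4 → hit
7 → hit
4 → hit
9 → miss, evict 5, frames [4, 7, 9]
7 → hit
9 → hit
7 → hit
9 → hit
5 → miss, evict 4, frames [7, 9, 5]
9 → hit

{5, 7, 9}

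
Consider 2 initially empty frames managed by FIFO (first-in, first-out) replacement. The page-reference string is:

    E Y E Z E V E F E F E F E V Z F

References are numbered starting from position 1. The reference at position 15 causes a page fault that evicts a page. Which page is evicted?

E

pos 1: E → miss, frames [E]
pos 2: Y → miss, frames [E, Y]
pos 3: E → hit
pos 4: Z → miss, evict E, frames [Y, Z]
pos 5: E → miss, evict Y, frames [Z, E]
pos 6: V → miss, evict Z, frames [E, V]
pos 7: E → hit
pos 8: F → miss, evict E, frames [V, F]
pos 9: E → miss, evict V, frames [F, E]
pos 10: F → hit
pos 11: E → hit
pos 12: F → hit
pos 13: E → hit
pos 14: V → miss, evict F, frames [E, V]
pos 15: Z → miss, evict E, frames [V, Z]
At position 15, page E is evicted.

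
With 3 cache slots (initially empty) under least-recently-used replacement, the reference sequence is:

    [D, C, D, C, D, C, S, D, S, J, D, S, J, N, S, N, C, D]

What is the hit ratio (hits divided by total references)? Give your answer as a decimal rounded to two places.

0.61

D: miss, frames [D]
C: miss, frames [D, C]
D: hit
C: hit
D: hit
C: hit
S: miss, frames [D, C, S]
D: hit
S: hit
J: miss, evict C, frames [D, S, J]
D: hit
S: hit
J: hit
N: miss, evict D, frames [S, J, N]
S: hit
N: hit
C: miss, evict J, frames [S, N, C]
D: miss, evict S, frames [N, C, D]
Hits: 11 of 18 references → 11/18 = 0.6111.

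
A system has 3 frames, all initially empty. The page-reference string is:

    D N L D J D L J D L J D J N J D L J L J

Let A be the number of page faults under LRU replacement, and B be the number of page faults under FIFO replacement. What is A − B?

Under LRU: F F F . F . . . . . . . . F . . F . . . → 6 faults.
Under FIFO: F F F . F F . . . . . . . F . . F F . . → 8 faults.
A − B = 6 − 8 = -2.

-2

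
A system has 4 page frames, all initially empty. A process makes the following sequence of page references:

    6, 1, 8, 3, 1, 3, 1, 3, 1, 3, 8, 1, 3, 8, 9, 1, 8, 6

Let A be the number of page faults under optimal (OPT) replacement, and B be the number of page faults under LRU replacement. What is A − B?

Under OPT: F F F F . . . . . . . . . . F . . . → 5 faults.
Under LRU: F F F F . . . . . . . . . . F . . F → 6 faults.
A − B = 5 − 6 = -1.

-1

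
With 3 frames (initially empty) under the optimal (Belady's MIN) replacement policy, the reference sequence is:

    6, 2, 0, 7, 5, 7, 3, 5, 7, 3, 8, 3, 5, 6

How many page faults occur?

6 -> miss, frames {6}
2 -> miss, frames {6,2}
0 -> miss, frames {6,2,0}
7 -> miss, evict 0, frames {6,2,7}
5 -> miss, evict 2, frames {6,7,5}
7 -> hit
3 -> miss, evict 6, frames {7,5,3}
5 -> hit
7 -> hit
3 -> hit
8 -> miss, evict 7, frames {5,3,8}
3 -> hit
5 -> hit
6 -> miss, evict 8, frames {5,3,6}
Page faults: 8.

8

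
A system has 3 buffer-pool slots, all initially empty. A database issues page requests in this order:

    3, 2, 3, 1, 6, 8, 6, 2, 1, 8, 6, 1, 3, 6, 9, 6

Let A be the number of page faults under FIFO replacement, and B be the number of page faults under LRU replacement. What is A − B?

-1

Under FIFO: F F . F F F . F F . F . F . F . → 10 faults.
Under LRU: F F . F F F . F F F F . F . F . → 11 faults.
A − B = 10 − 11 = -1.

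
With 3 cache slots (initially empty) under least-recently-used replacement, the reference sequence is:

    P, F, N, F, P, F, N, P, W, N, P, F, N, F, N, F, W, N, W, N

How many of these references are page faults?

6

P → fault, frames {P}
F → fault, frames {P,F}
N → fault, frames {P,F,N}
F → hit
P → hit
F → hit
N → hit
P → hit
W → fault, evict F, frames {N,P,W}
N → hit
P → hit
F → fault, evict W, frames {N,P,F}
N → hit
F → hit
N → hit
F → hit
W → fault, evict P, frames {N,F,W}
N → hit
W → hit
N → hit
Page faults: 6.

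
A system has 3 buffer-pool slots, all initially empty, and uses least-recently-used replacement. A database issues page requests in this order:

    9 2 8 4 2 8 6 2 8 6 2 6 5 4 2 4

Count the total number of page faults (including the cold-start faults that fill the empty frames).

9: fault, frames (9)
2: fault, frames (9 2)
8: fault, frames (9 2 8)
4: fault, evict 9, frames (2 8 4)
2: hit
8: hit
6: fault, evict 4, frames (2 8 6)
2: hit
8: hit
6: hit
2: hit
6: hit
5: fault, evict 8, frames (2 6 5)
4: fault, evict 2, frames (6 5 4)
2: fault, evict 6, frames (5 4 2)
4: hit
Page faults: 8.

8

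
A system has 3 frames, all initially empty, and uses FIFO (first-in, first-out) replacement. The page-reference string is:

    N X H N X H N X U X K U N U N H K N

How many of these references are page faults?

N: miss, frames {N}
X: miss, frames {N,X}
H: miss, frames {N,X,H}
N: hit
X: hit
H: hit
N: hit
X: hit
U: miss, evict N, frames {X,H,U}
X: hit
K: miss, evict X, frames {H,U,K}
U: hit
N: miss, evict H, frames {U,K,N}
U: hit
N: hit
H: miss, evict U, frames {K,N,H}
K: hit
N: hit
Page faults: 7.

7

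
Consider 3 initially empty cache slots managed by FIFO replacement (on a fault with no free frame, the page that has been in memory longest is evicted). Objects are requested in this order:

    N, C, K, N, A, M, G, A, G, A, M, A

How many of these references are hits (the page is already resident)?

N: miss, frames [N]
C: miss, frames [N, C]
K: miss, frames [N, C, K]
N: hit
A: miss, evict N, frames [C, K, A]
M: miss, evict C, frames [K, A, M]
G: miss, evict K, frames [A, M, G]
A: hit
G: hit
A: hit
M: hit
A: hit
Hits: 6.

6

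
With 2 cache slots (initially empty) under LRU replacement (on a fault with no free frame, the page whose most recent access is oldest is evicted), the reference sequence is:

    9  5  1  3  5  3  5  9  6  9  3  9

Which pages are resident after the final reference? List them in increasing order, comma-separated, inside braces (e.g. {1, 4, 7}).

{3, 9}

9: miss, frames (9)
5: miss, frames (9 5)
1: miss, evict 9, frames (5 1)
3: miss, evict 5, frames (1 3)
5: miss, evict 1, frames (3 5)
3: hit
5: hit
9: miss, evict 3, frames (5 9)
6: miss, evict 5, frames (9 6)
9: hit
3: miss, evict 6, frames (9 3)
9: hit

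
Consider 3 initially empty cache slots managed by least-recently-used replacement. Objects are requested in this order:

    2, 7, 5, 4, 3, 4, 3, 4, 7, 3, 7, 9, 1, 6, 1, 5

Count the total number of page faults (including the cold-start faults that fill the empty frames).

2: fault, frames {2}
7: fault, frames {2,7}
5: fault, frames {2,7,5}
4: fault, evict 2, frames {7,5,4}
3: fault, evict 7, frames {5,4,3}
4: hit
3: hit
4: hit
7: fault, evict 5, frames {3,4,7}
3: hit
7: hit
9: fault, evict 4, frames {3,7,9}
1: fault, evict 3, frames {7,9,1}
6: fault, evict 7, frames {9,1,6}
1: hit
5: fault, evict 9, frames {6,1,5}
Page faults: 10.

10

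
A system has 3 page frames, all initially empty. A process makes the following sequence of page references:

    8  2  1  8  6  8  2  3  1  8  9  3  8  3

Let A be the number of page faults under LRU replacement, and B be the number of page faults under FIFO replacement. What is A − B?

Under LRU: F F F . F . F F F F F F . . → 10 faults.
Under FIFO: F F F . F F F F F F F F . . → 11 faults.
A − B = 10 − 11 = -1.

-1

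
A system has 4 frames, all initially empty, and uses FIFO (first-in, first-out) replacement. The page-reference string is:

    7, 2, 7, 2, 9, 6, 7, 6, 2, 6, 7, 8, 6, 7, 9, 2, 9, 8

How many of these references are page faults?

7 → fault, frames {7}
2 → fault, frames {7,2}
7 → hit
2 → hit
9 → fault, frames {7,2,9}
6 → fault, frames {7,2,9,6}
7 → hit
6 → hit
2 → hit
6 → hit
7 → hit
8 → fault, evict 7, frames {2,9,6,8}
6 → hit
7 → fault, evict 2, frames {9,6,8,7}
9 → hit
2 → fault, evict 9, frames {6,8,7,2}
9 → fault, evict 6, frames {8,7,2,9}
8 → hit
Page faults: 8.

8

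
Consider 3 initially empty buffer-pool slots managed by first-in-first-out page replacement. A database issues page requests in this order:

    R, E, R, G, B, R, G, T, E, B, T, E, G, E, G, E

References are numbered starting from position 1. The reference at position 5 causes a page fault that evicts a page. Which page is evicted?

R

pos 1: R: fault, frames {R}
pos 2: E: fault, frames {R,E}
pos 3: R: hit
pos 4: G: fault, frames {R,E,G}
pos 5: B: fault, evict R, frames {E,G,B}
At position 5, page R is evicted.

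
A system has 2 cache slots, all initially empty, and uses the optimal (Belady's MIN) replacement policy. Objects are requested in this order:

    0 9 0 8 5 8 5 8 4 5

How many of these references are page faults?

5

0: miss, frames {0}
9: miss, frames {0,9}
0: hit
8: miss, evict 9, frames {0,8}
5: miss, evict 0, frames {8,5}
8: hit
5: hit
8: hit
4: miss, evict 8, frames {5,4}
5: hit
Page faults: 5.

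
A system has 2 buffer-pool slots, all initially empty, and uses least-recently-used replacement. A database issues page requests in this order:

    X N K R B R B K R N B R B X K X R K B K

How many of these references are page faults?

15

X: fault, frames (X)
N: fault, frames (X N)
K: fault, evict X, frames (N K)
R: fault, evict N, frames (K R)
B: fault, evict K, frames (R B)
R: hit
B: hit
K: fault, evict R, frames (B K)
R: fault, evict B, frames (K R)
N: fault, evict K, frames (R N)
B: fault, evict R, frames (N B)
R: fault, evict N, frames (B R)
B: hit
X: fault, evict R, frames (B X)
K: fault, evict B, frames (X K)
X: hit
R: fault, evict K, frames (X R)
K: fault, evict X, frames (R K)
B: fault, evict R, frames (K B)
K: hit
Page faults: 15.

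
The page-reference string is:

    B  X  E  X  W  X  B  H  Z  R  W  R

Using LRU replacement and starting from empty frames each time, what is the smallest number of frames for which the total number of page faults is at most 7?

f=1: 12 faults
f=2: 9 faults
f=3: 9 faults
f=4: 8 faults
f=5: 8 faults
f=6: 7 faults
f=7: 7 faults
Smallest f with faults ≤ 7 is 6.

6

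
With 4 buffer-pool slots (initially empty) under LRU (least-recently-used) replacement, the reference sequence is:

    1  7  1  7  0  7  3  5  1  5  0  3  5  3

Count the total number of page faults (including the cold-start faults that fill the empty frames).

7

1: miss, frames [1]
7: miss, frames [1, 7]
1: hit
7: hit
0: miss, frames [1, 7, 0]
7: hit
3: miss, frames [1, 0, 7, 3]
5: miss, evict 1, frames [0, 7, 3, 5]
1: miss, evict 0, frames [7, 3, 5, 1]
5: hit
0: miss, evict 7, frames [3, 1, 5, 0]
3: hit
5: hit
3: hit
Page faults: 7.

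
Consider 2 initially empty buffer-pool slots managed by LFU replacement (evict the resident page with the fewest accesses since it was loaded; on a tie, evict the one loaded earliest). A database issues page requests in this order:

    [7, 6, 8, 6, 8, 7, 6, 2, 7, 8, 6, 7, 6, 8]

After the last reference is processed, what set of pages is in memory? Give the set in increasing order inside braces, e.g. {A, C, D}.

7 → fault, frames [7]
6 → fault, frames [7, 6]
8 → fault, evict 7, frames [6, 8]
6 → hit
8 → hit
7 → fault, evict 6, frames [8, 7]
6 → fault, evict 7, frames [8, 6]
2 → fault, evict 6, frames [8, 2]
7 → fault, evict 2, frames [8, 7]
8 → hit
6 → fault, evict 7, frames [8, 6]
7 → fault, evict 6, frames [8, 7]
6 → fault, evict 7, frames [8, 6]
8 → hit

{6, 8}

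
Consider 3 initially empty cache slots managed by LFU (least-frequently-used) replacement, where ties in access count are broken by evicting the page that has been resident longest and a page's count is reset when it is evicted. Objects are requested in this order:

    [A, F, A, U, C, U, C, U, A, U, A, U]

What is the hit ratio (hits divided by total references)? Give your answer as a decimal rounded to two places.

0.67

A → miss, frames [A]
F → miss, frames [A, F]
A → hit
U → miss, frames [A, F, U]
C → miss, evict F, frames [A, U, C]
U → hit
C → hit
U → hit
A → hit
U → hit
A → hit
U → hit
Hits: 8 of 12 references → 8/12 = 0.6667.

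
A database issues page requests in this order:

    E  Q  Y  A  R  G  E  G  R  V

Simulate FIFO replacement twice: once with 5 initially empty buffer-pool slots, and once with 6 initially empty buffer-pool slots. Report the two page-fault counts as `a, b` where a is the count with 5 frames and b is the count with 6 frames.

5 frames: F F F F F F F . . F → 8 faults.
6 frames: F F F F F F . . . F → 7 faults.
7 < 8: adding a frame reduced faults, as is typical.

8, 7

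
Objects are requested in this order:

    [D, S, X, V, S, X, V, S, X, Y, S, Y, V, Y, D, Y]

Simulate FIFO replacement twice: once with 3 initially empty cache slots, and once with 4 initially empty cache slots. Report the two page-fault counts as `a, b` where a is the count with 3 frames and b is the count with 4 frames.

3 frames: F F F F . . . . . F F . . . F . → 7 faults.
4 frames: F F F F . . . . . F . . . . F . → 6 faults.
6 < 7: adding a frame reduced faults, as is typical.

7, 6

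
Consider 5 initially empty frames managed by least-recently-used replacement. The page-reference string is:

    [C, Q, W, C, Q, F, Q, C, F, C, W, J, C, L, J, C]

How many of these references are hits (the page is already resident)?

10

C → fault, frames [C]
Q → fault, frames [C, Q]
W → fault, frames [C, Q, W]
C → hit
Q → hit
F → fault, frames [W, C, Q, F]
Q → hit
C → hit
F → hit
C → hit
W → hit
J → fault, frames [Q, F, C, W, J]
C → hit
L → fault, evict Q, frames [F, W, J, C, L]
J → hit
C → hit
Hits: 10.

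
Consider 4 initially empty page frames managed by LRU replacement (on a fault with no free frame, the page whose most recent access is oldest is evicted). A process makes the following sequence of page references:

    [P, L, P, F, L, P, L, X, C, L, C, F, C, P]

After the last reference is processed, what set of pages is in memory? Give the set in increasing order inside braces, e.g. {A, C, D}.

{C, F, L, P}

P: fault, frames {P}
L: fault, frames {P,L}
P: hit
F: fault, frames {L,P,F}
L: hit
P: hit
L: hit
X: fault, frames {F,P,L,X}
C: fault, evict F, frames {P,L,X,C}
L: hit
C: hit
F: fault, evict P, frames {X,L,C,F}
C: hit
P: fault, evict X, frames {L,F,C,P}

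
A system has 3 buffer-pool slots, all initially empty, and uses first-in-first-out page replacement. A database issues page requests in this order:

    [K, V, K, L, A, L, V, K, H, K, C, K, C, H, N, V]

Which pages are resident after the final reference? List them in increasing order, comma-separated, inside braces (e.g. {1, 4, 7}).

{C, N, V}

K: miss, frames (K)
V: miss, frames (K V)
K: hit
L: miss, frames (K V L)
A: miss, evict K, frames (V L A)
L: hit
V: hit
K: miss, evict V, frames (L A K)
H: miss, evict L, frames (A K H)
K: hit
C: miss, evict A, frames (K H C)
K: hit
C: hit
H: hit
N: miss, evict K, frames (H C N)
V: miss, evict H, frames (C N V)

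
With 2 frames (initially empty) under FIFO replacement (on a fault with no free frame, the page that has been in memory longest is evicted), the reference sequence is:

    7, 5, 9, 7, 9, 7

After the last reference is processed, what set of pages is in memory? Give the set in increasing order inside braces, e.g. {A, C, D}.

{7, 9}

7 → fault, frames [7]
5 → fault, frames [7, 5]
9 → fault, evict 7, frames [5, 9]
7 → fault, evict 5, frames [9, 7]
9 → hit
7 → hit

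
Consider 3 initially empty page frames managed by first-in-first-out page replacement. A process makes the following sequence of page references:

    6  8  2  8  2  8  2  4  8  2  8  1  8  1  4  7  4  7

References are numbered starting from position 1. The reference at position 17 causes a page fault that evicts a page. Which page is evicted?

pos 1: 6 -> miss, frames (6)
pos 2: 8 -> miss, frames (6 8)
pos 3: 2 -> miss, frames (6 8 2)
pos 4: 8 -> hit
pos 5: 2 -> hit
pos 6: 8 -> hit
pos 7: 2 -> hit
pos 8: 4 -> miss, evict 6, frames (8 2 4)
pos 9: 8 -> hit
pos 10: 2 -> hit
pos 11: 8 -> hit
pos 12: 1 -> miss, evict 8, frames (2 4 1)
pos 13: 8 -> miss, evict 2, frames (4 1 8)
pos 14: 1 -> hit
pos 15: 4 -> hit
pos 16: 7 -> miss, evict 4, frames (1 8 7)
pos 17: 4 -> miss, evict 1, frames (8 7 4)
At position 17, page 1 is evicted.

1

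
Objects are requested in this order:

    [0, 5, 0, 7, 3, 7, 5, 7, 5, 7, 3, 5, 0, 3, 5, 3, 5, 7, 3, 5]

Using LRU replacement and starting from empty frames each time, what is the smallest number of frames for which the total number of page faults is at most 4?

4

f=1: 20 faults
f=2: 13 faults
f=3: 7 faults
f=4: 4 faults
Smallest f with faults ≤ 4 is 4.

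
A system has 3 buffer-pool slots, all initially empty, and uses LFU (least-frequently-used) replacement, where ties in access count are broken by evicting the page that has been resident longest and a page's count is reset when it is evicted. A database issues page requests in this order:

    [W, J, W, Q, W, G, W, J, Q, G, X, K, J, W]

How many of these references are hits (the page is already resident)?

4

W -> miss, frames {W}
J -> miss, frames {W,J}
W -> hit
Q -> miss, frames {W,J,Q}
W -> hit
G -> miss, evict J, frames {W,Q,G}
W -> hit
J -> miss, evict Q, frames {W,G,J}
Q -> miss, evict G, frames {W,J,Q}
G -> miss, evict J, frames {W,Q,G}
X -> miss, evict Q, frames {W,G,X}
K -> miss, evict G, frames {W,X,K}
J -> miss, evict X, frames {W,K,J}
W -> hit
Hits: 4.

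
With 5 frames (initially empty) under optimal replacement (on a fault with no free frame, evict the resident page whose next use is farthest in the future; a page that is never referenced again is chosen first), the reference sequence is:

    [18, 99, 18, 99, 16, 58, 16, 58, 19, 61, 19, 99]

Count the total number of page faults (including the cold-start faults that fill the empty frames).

6

18 → fault, frames [18]
99 → fault, frames [18, 99]
18 → hit
99 → hit
16 → fault, frames [18, 99, 16]
58 → fault, frames [18, 99, 16, 58]
16 → hit
58 → hit
19 → fault, frames [18, 99, 16, 58, 19]
61 → fault, evict 58, frames [18, 99, 16, 19, 61]
19 → hit
99 → hit
Page faults: 6.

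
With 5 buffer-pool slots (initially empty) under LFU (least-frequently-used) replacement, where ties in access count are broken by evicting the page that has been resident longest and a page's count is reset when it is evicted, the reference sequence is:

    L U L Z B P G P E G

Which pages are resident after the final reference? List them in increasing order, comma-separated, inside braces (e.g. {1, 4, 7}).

L -> fault, frames (L)
U -> fault, frames (L U)
L -> hit
Z -> fault, frames (L U Z)
B -> fault, frames (L U Z B)
P -> fault, frames (L U Z B P)
G -> fault, evict U, frames (L Z B P G)
P -> hit
E -> fault, evict Z, frames (L B P G E)
G -> hit

{B, E, G, L, P}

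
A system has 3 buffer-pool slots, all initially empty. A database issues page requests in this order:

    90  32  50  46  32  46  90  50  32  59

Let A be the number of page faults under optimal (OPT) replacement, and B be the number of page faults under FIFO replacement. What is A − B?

-1

Under OPT: F F F F . . . F . F → 6 faults.
Under FIFO: F F F F . . F . F F → 7 faults.
A − B = 6 − 7 = -1.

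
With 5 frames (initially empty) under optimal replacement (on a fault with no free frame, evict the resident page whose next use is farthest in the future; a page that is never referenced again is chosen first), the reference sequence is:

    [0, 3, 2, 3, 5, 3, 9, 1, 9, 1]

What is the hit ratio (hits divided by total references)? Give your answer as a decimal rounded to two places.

0 → miss, frames [0]
3 → miss, frames [0, 3]
2 → miss, frames [0, 3, 2]
3 → hit
5 → miss, frames [0, 3, 2, 5]
3 → hit
9 → miss, frames [0, 3, 2, 5, 9]
1 → miss, evict 5, frames [0, 3, 2, 9, 1]
9 → hit
1 → hit
Hits: 4 of 10 references → 4/10 = 0.4000.

0.40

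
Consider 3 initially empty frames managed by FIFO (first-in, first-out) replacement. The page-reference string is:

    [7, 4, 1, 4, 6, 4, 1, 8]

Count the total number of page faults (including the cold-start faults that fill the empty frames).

5

7 -> fault, frames [7]
4 -> fault, frames [7, 4]
1 -> fault, frames [7, 4, 1]
4 -> hit
6 -> fault, evict 7, frames [4, 1, 6]
4 -> hit
1 -> hit
8 -> fault, evict 4, frames [1, 6, 8]
Page faults: 5.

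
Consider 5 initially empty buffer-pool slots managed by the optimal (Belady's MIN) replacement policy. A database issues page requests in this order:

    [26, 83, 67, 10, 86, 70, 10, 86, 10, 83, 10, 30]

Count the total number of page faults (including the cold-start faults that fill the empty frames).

7

26 -> miss, frames (26)
83 -> miss, frames (26 83)
67 -> miss, frames (26 83 67)
10 -> miss, frames (26 83 67 10)
86 -> miss, frames (26 83 67 10 86)
70 -> miss, evict 67, frames (26 83 10 86 70)
10 -> hit
86 -> hit
10 -> hit
83 -> hit
10 -> hit
30 -> miss, evict 70, frames (26 83 10 86 30)
Page faults: 7.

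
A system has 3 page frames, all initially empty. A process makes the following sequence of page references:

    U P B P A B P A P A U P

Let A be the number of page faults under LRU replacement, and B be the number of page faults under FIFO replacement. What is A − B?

-1

Under LRU: F F F . F . . . . . F . → 5 faults.
Under FIFO: F F F . F . . . . . F F → 6 faults.
A − B = 5 − 6 = -1.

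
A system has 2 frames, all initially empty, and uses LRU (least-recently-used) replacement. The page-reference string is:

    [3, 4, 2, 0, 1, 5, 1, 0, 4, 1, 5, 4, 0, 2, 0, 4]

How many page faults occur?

14

3 -> fault, frames [3]
4 -> fault, frames [3, 4]
2 -> fault, evict 3, frames [4, 2]
0 -> fault, evict 4, frames [2, 0]
1 -> fault, evict 2, frames [0, 1]
5 -> fault, evict 0, frames [1, 5]
1 -> hit
0 -> fault, evict 5, frames [1, 0]
4 -> fault, evict 1, frames [0, 4]
1 -> fault, evict 0, frames [4, 1]
5 -> fault, evict 4, frames [1, 5]
4 -> fault, evict 1, frames [5, 4]
0 -> fault, evict 5, frames [4, 0]
2 -> fault, evict 4, frames [0, 2]
0 -> hit
4 -> fault, evict 2, frames [0, 4]
Page faults: 14.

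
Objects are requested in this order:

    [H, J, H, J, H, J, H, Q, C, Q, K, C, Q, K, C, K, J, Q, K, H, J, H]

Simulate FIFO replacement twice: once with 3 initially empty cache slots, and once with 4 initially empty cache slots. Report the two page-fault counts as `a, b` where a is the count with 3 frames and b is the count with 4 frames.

3 frames: F F . . . . . F F . F . . . . . F F . F . . → 8 faults.
4 frames: F F . . . . . F F . F . . . . . . . . F F . → 7 faults.
7 < 8: adding a frame reduced faults, as is typical.

8, 7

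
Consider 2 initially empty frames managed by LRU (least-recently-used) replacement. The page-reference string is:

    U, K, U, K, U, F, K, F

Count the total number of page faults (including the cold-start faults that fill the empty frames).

U: miss, frames (U)
K: miss, frames (U K)
U: hit
K: hit
U: hit
F: miss, evict K, frames (U F)
K: miss, evict U, frames (F K)
F: hit
Page faults: 4.

4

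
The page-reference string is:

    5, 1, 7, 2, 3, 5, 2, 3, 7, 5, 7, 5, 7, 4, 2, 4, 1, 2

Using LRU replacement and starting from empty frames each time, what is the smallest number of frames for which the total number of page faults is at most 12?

3

f=1: 18 faults
f=2: 14 faults
f=3: 11 faults
f=4: 9 faults
f=5: 7 faults
f=6: 6 faults
Smallest f with faults ≤ 12 is 3.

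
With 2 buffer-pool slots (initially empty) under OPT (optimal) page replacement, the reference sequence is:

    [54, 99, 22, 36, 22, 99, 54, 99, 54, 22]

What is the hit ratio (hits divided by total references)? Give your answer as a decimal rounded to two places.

0.30

54: miss, frames (54)
99: miss, frames (54 99)
22: miss, evict 54, frames (99 22)
36: miss, evict 99, frames (22 36)
22: hit
99: miss, evict 36, frames (22 99)
54: miss, evict 22, frames (99 54)
99: hit
54: hit
22: miss, evict 54, frames (99 22)
Hits: 3 of 10 references → 3/10 = 0.3000.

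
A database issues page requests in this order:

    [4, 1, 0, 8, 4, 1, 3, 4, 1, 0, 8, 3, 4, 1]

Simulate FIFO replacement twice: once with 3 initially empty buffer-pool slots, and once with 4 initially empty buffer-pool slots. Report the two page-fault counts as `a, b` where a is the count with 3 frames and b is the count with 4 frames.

11, 12

3 frames: F F F F F F F . . F F . F F → 11 faults.
4 frames: F F F F . . F F F F F F F F → 12 faults.
12 > 11: adding a frame increased faults — Belady's anomaly.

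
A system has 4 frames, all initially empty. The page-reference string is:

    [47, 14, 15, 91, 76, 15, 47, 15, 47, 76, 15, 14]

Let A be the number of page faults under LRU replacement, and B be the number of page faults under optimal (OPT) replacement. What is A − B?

Under LRU: F F F F F . F . . . . F → 7 faults.
Under OPT: F F F F F . . . . . . . → 5 faults.
A − B = 7 − 5 = 2.

2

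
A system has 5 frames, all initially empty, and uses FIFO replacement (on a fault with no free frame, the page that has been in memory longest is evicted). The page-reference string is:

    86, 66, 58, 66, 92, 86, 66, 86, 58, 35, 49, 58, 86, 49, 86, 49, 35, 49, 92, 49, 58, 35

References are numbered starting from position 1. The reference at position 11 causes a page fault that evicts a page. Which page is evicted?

86

pos 1: 86 → fault, frames [86]
pos 2: 66 → fault, frames [86, 66]
pos 3: 58 → fault, frames [86, 66, 58]
pos 4: 66 → hit
pos 5: 92 → fault, frames [86, 66, 58, 92]
pos 6: 86 → hit
pos 7: 66 → hit
pos 8: 86 → hit
pos 9: 58 → hit
pos 10: 35 → fault, frames [86, 66, 58, 92, 35]
pos 11: 49 → fault, evict 86, frames [66, 58, 92, 35, 49]
At position 11, page 86 is evicted.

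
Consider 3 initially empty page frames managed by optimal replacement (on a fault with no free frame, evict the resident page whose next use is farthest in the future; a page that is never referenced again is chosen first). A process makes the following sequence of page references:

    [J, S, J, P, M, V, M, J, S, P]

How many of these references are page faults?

7

J: fault, frames [J]
S: fault, frames [J, S]
J: hit
P: fault, frames [J, S, P]
M: fault, evict P, frames [J, S, M]
V: fault, evict S, frames [J, M, V]
M: hit
J: hit
S: fault, evict V, frames [J, M, S]
P: fault, evict S, frames [J, M, P]
Page faults: 7.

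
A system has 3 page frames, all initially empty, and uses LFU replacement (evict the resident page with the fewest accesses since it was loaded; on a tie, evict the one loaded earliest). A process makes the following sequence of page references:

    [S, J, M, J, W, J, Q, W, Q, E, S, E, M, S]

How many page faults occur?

10

S → miss, frames {S}
J → miss, frames {S,J}
M → miss, frames {S,J,M}
J → hit
W → miss, evict S, frames {J,M,W}
J → hit
Q → miss, evict M, frames {J,W,Q}
W → hit
Q → hit
E → miss, evict W, frames {J,Q,E}
S → miss, evict E, frames {J,Q,S}
E → miss, evict S, frames {J,Q,E}
M → miss, evict E, frames {J,Q,M}
S → miss, evict M, frames {J,Q,S}
Page faults: 10.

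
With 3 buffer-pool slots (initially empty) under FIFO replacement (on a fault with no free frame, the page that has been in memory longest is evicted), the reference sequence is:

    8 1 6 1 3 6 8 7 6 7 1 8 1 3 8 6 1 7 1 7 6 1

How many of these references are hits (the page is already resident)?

8: fault, frames {8}
1: fault, frames {8,1}
6: fault, frames {8,1,6}
1: hit
3: fault, evict 8, frames {1,6,3}
6: hit
8: fault, evict 1, frames {6,3,8}
7: fault, evict 6, frames {3,8,7}
6: fault, evict 3, frames {8,7,6}
7: hit
1: fault, evict 8, frames {7,6,1}
8: fault, evict 7, frames {6,1,8}
1: hit
3: fault, evict 6, frames {1,8,3}
8: hit
6: fault, evict 1, frames {8,3,6}
1: fault, evict 8, frames {3,6,1}
7: fault, evict 3, frames {6,1,7}
1: hit
7: hit
6: hit
1: hit
Hits: 9.

9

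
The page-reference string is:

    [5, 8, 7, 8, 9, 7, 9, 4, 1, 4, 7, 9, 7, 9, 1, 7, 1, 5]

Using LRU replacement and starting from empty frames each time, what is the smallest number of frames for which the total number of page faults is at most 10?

3

f=1: 18 faults
f=2: 12 faults
f=3: 10 faults
f=4: 7 faults
f=5: 7 faults
f=6: 6 faults
Smallest f with faults ≤ 10 is 3.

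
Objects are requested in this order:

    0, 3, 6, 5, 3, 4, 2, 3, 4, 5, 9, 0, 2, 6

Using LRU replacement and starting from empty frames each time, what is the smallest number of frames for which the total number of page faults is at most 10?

4

f=1: 14 faults
f=2: 14 faults
f=3: 11 faults
f=4: 10 faults
f=5: 10 faults
f=6: 9 faults
f=7: 7 faults
Smallest f with faults ≤ 10 is 4.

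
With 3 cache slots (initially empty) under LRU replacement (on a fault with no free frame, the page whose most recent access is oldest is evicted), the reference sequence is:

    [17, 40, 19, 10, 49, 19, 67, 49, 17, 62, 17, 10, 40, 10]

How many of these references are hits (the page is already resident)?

4

17 → fault, frames [17]
40 → fault, frames [17, 40]
19 → fault, frames [17, 40, 19]
10 → fault, evict 17, frames [40, 19, 10]
49 → fault, evict 40, frames [19, 10, 49]
19 → hit
67 → fault, evict 10, frames [49, 19, 67]
49 → hit
17 → fault, evict 19, frames [67, 49, 17]
62 → fault, evict 67, frames [49, 17, 62]
17 → hit
10 → fault, evict 49, frames [62, 17, 10]
40 → fault, evict 62, frames [17, 10, 40]
10 → hit
Hits: 4.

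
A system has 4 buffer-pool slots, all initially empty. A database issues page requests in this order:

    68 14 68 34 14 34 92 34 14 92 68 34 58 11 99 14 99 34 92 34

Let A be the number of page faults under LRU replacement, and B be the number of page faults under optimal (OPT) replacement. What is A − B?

Under LRU: F F . F . . F . . . . . F F F F . F F . → 10 faults.
Under OPT: F F . F . . F . . . . . F F F . . . . . → 7 faults.
A − B = 10 − 7 = 3.

3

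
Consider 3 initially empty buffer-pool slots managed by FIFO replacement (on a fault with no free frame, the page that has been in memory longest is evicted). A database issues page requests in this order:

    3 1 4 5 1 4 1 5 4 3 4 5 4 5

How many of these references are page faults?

5

3 -> miss, frames (3)
1 -> miss, frames (3 1)
4 -> miss, frames (3 1 4)
5 -> miss, evict 3, frames (1 4 5)
1 -> hit
4 -> hit
1 -> hit
5 -> hit
4 -> hit
3 -> miss, evict 1, frames (4 5 3)
4 -> hit
5 -> hit
4 -> hit
5 -> hit
Page faults: 5.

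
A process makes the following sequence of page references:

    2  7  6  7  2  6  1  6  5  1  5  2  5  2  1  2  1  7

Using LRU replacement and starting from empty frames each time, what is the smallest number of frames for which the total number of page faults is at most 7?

3

f=1: 18 faults
f=2: 11 faults
f=3: 7 faults
f=4: 6 faults
f=5: 5 faults
Smallest f with faults ≤ 7 is 3.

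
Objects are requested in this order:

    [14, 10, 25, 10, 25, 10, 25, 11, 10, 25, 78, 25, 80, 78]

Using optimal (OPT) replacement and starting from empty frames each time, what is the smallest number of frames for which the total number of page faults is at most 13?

f=1: 14 faults
f=2: 7 faults
f=3: 6 faults
f=4: 6 faults
f=5: 6 faults
f=6: 6 faults
Smallest f with faults ≤ 13 is 2.

2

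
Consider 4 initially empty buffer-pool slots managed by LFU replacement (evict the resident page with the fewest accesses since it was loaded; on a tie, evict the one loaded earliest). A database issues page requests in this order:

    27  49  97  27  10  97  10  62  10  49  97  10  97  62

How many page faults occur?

27 → miss, frames [27]
49 → miss, frames [27, 49]
97 → miss, frames [27, 49, 97]
27 → hit
10 → miss, frames [27, 49, 97, 10]
97 → hit
10 → hit
62 → miss, evict 49, frames [27, 97, 10, 62]
10 → hit
49 → miss, evict 62, frames [27, 97, 10, 49]
97 → hit
10 → hit
97 → hit
62 → miss, evict 49, frames [27, 97, 10, 62]
Page faults: 7.

7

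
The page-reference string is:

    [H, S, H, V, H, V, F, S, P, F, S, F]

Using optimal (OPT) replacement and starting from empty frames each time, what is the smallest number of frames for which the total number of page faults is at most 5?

f=1: 12 faults
f=2: 7 faults
f=3: 5 faults
f=4: 5 faults
f=5: 5 faults
Smallest f with faults ≤ 5 is 3.

3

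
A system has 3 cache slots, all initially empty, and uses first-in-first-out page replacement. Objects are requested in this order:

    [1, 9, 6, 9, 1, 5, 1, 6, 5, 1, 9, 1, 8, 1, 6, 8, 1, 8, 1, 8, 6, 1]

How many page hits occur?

13

1: fault, frames [1]
9: fault, frames [1, 9]
6: fault, frames [1, 9, 6]
9: hit
1: hit
5: fault, evict 1, frames [9, 6, 5]
1: fault, evict 9, frames [6, 5, 1]
6: hit
5: hit
1: hit
9: fault, evict 6, frames [5, 1, 9]
1: hit
8: fault, evict 5, frames [1, 9, 8]
1: hit
6: fault, evict 1, frames [9, 8, 6]
8: hit
1: fault, evict 9, frames [8, 6, 1]
8: hit
1: hit
8: hit
6: hit
1: hit
Hits: 13.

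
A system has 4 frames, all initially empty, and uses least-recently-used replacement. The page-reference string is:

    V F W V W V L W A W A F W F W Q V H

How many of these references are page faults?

V: miss, frames (V)
F: miss, frames (V F)
W: miss, frames (V F W)
V: hit
W: hit
V: hit
L: miss, frames (F W V L)
W: hit
A: miss, evict F, frames (V L W A)
W: hit
A: hit
F: miss, evict V, frames (L W A F)
W: hit
F: hit
W: hit
Q: miss, evict L, frames (A F W Q)
V: miss, evict A, frames (F W Q V)
H: miss, evict F, frames (W Q V H)
Page faults: 9.

9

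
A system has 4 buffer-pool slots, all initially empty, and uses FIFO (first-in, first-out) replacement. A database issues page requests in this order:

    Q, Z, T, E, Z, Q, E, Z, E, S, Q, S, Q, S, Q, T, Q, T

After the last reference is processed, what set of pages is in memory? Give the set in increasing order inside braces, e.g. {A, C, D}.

{E, Q, S, T}

Q: miss, frames [Q]
Z: miss, frames [Q, Z]
T: miss, frames [Q, Z, T]
E: miss, frames [Q, Z, T, E]
Z: hit
Q: hit
E: hit
Z: hit
E: hit
S: miss, evict Q, frames [Z, T, E, S]
Q: miss, evict Z, frames [T, E, S, Q]
S: hit
Q: hit
S: hit
Q: hit
T: hit
Q: hit
T: hit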